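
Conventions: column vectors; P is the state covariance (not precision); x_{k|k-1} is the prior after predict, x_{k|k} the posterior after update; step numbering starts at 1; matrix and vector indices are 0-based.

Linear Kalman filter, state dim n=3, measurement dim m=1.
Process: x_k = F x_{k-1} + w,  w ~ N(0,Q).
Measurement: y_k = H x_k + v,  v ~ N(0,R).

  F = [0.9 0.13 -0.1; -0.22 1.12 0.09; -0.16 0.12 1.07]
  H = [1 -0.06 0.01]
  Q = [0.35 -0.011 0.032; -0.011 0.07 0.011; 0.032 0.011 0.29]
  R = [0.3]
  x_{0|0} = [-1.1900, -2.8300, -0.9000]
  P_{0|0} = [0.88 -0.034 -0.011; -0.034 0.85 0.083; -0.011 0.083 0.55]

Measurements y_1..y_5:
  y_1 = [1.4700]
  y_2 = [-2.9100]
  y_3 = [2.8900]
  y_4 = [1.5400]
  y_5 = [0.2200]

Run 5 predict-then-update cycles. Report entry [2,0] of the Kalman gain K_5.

step 1: x^-=[-1.3489, -2.9888, -1.1122]  P^-=[1.0745 -0.1092 -0.1435; -0.1092 1.2172 0.3193; -0.1435 0.3193 0.9808]  S=[1.3889]  K=[0.7774; -0.1289; -0.1100]  nu=[2.6507]  x^+=[0.7116, -3.3305, -1.4039]  P^+=[0.2353 0.0300 -0.0247; 0.0300 1.1941 0.2996; -0.0247 0.2996 0.9640]
step 2: x^-=[0.3479, -4.0131, -2.0157]  P^-=[0.5740 0.1044 -0.0699; 0.1044 1.6337 0.6349; -0.0699 0.6349 1.5012]  S=[0.8654]  K=[0.6553; 0.0147; -0.1074]  nu=[-3.4785]  x^+=[-1.9315, -4.0641, -1.6421]  P^+=[0.2024 0.0961 -0.0090; 0.0961 1.6335 0.6362; -0.0090 0.6362 1.4912]
step 3: x^-=[-2.1025, -4.2747, -1.9357]  P^-=[0.5640 0.2027 -0.0508; 0.2027 2.2223 1.1331; -0.0508 1.1331 2.1887]  S=[0.8456]  K=[0.6521; 0.0954; -0.1145]  nu=[4.7554]  x^+=[0.9984, -3.8210, -2.4804]  P^+=[0.2045 0.1501 0.0124; 0.1501 2.2146 1.1423; 0.0124 1.1423 2.1776]
step 4: x^-=[0.6498, -4.7224, -3.2723]  P^-=[0.5780 0.2850 -0.0255; 0.2850 3.0313 1.8729; -0.0255 1.8729 3.1036]  S=[0.8523]  K=[0.6578; 0.1430; -0.1253]  nu=[0.6395]  x^+=[1.0706, -4.6309, -3.3524]  P^+=[0.2092 0.2049 0.0448; 0.2049 3.0139 1.8882; 0.0448 1.8882 3.0902]
step 5: x^-=[0.6967, -5.7239, -4.3141]  P^-=[0.5921 0.3745 0.0199; 0.3745 4.1637 2.9509; 0.0199 2.9509 4.3385]  S=[0.8594]  K=[0.6630; 0.1794; -0.1323]  nu=[-0.7770]  x^+=[0.1816, -5.8632, -4.2113]  P^+=[0.2143 0.2723 0.0953; 0.2723 4.1361 2.9713; 0.0953 2.9713 4.3234]

K[2,0] = -0.1323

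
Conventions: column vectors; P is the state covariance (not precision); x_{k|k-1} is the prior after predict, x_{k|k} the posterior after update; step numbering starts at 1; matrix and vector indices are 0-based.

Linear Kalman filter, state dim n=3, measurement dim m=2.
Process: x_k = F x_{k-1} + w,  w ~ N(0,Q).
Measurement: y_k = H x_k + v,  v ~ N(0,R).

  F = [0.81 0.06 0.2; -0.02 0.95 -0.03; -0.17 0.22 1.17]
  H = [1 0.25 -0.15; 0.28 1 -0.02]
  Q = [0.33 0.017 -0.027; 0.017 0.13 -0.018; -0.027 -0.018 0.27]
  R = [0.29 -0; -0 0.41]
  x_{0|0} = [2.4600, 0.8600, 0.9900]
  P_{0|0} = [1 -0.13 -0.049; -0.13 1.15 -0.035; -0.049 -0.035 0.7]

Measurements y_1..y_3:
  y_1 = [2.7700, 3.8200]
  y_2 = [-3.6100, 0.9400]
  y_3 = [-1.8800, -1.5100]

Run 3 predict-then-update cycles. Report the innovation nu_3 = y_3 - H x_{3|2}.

innov = [-0.9556, -2.7980]

step 1: x^-=[2.2422, 0.7381, 0.9293]  P^-=[0.9889 -0.0429 -0.0563; -0.0429 1.1758 0.1850; -0.0563 0.1850 1.3240]  S=[1.3637 0.5037; 0.5037 1.6330]  K=[0.7565 -0.0894; -0.1113 0.7447; -0.2091 0.1519]  nu=[0.4827, 2.4727]  x^+=[2.3863, 2.5258, 1.2040]  P^+=[0.2636 -0.1082 0.1143; -0.1082 0.3367 0.0555; 0.1143 0.0555 1.2587]
step 2: x^-=[2.3253, 2.3157, 1.5586]  P^-=[0.5823 -0.0515 0.3283; -0.0515 0.4362 0.0862; 0.3283 0.0862 2.0081]  S=[0.8141 0.1893; 0.1893 0.8567]  K=[0.6436 -0.0197; -0.0624 0.5041; 0.0235 0.1559]  nu=[-6.2804, -1.9956]  x^+=[-1.6775, 1.7017, 1.1002]  P^+=[0.2496 -0.0720 0.2997; -0.0720 0.2272 0.0197; 0.2997 0.0197 1.9854]
step 3: x^-=[-1.0366, 1.6172, 1.9468]  P^-=[0.6646 -0.0461 0.6702; -0.0461 0.3389 -0.0111; 0.6702 -0.0111 2.9024]  S=[0.8178 0.1904; 0.1904 0.7693]  K=[0.6763 -0.0028; -0.0524 0.4371; 0.2631 0.0889]  nu=[-0.9556, -2.7980]  x^+=[-1.6751, 0.4444, 1.4466]  P^+=[0.2913 -0.0724 0.5136; -0.0724 0.1985 -0.0507; 0.5136 -0.0507 2.8308]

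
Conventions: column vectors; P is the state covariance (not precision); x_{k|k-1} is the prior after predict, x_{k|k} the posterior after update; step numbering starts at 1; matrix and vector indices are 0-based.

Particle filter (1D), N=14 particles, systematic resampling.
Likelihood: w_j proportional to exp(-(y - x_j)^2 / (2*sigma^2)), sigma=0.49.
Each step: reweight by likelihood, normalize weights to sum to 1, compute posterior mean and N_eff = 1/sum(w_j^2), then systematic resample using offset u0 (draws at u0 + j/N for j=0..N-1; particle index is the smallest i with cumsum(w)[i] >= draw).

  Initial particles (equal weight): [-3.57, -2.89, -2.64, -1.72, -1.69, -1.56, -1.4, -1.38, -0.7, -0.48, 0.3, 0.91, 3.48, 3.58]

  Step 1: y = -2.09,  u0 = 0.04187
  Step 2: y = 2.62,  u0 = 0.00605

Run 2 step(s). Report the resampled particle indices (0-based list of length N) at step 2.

resampled_idx = [7, 11, 11, 11, 11, 12, 12, 12, 12, 13, 13, 13, 13, 13]

step 1: w=[0.0029, 0.0738, 0.1489, 0.2103, 0.2004, 0.1558, 0.1038, 0.0979, 0.0050, 0.0013, 0.0000, 0.0000, 0.0000, 0.0000]  mean=-1.8446  Neff=6.3835  idx=[1, 2, 2, 3, 3, 3, 4, 4, 4, 5, 5, 6, 7, 7]
step 2: w=[0.0000, 0.0000, 0.0000, 0.0010, 0.0010, 0.0010, 0.0017, 0.0017, 0.0017, 0.0165, 0.0165, 0.2529, 0.3532, 0.3532]  mean=-1.3935  Neff=3.1850  idx=[7, 11, 11, 11, 11, 12, 12, 12, 12, 13, 13, 13, 13, 13]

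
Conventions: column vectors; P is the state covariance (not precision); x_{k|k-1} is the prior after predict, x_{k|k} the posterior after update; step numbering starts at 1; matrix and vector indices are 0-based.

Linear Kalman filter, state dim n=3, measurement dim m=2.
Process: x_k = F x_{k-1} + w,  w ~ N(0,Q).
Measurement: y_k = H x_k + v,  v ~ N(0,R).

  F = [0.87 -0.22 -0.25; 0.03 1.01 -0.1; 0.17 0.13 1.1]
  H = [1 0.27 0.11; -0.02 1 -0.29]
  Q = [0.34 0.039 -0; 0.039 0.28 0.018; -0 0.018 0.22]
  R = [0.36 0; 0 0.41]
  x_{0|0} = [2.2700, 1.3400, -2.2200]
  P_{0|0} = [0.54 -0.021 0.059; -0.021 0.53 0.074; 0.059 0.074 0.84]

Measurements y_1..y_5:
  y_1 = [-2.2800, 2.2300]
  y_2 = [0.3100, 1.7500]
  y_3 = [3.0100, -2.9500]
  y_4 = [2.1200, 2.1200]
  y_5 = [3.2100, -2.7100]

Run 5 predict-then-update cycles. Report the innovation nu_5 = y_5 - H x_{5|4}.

step 1: x^-=[2.2351, 1.6435, -1.8819]  P^-=[0.8174 -0.0846 -0.1342; -0.0846 0.8130 0.0765; -0.1342 0.0765 1.3033]  S=[1.1817 0.1191; 0.1191 1.2904]  K=[0.6709 -0.1100; 0.0599 0.6086; 0.0490 -0.2361]  nu=[-4.7518, 0.0855]  x^+=[-0.9625, 1.4107, -2.1348]  P^+=[0.2874 -0.0936 -0.1871; -0.0936 0.3221 0.2565; -0.1871 0.2565 1.2313]
step 2: x^-=[-0.6140, 1.6094, -2.3285]  P^-=[0.7955 -0.1174 -0.5539; -0.1174 0.5647 0.1886; -0.5539 0.1886 1.7228]  S=[1.0435 0.1327; 0.1327 1.0088]  K=[0.6815 -0.0625; -0.0112 0.5094; -0.2671 -0.2622]  nu=[0.7456, -0.5470]  x^+=[-0.0717, 1.3224, -2.3842]  P^+=[0.3182 -0.1234 -0.3590; -0.1234 0.3044 0.3378; -0.3590 0.3378 1.5605]
step 3: x^-=[0.2428, 1.5719, -2.4629]  P^-=[0.9336 -0.1329 -0.8212; -0.1329 0.5328 0.2315; -0.8212 0.2315 2.0794]  S=[1.1190 0.1740; 0.1740 0.9796]  K=[0.7279 -0.0409; -0.0429 0.4857; -0.4291 -0.2863]  nu=[2.6137, -5.2313]  x^+=[2.3593, -1.0812, -2.0864]  P^+=[0.3494 -0.1403 -0.4499; -0.1403 0.3069 0.3812; -0.4499 0.3812 1.7503]
step 4: x^-=[2.8120, -0.8126, -2.0346]  P^-=[1.0201 -0.1440 -0.9652; -0.1440 0.5281 0.2543; -0.9652 0.2543 2.2877]  S=[1.1713 0.1961; 0.1961 0.9780]  K=[0.7526 -0.0328; -0.0575 0.4790; -0.5006 -0.2983]  nu=[-0.2488, 2.3988]  x^+=[2.5462, 0.3508, -2.6255]  P^+=[0.3653 -0.1490 -0.4926; -0.1490 0.3106 0.4040; -0.4926 0.4040 1.8486]
step 5: x^-=[2.7944, 0.6933, -2.4096]  P^-=[1.0629 -0.1508 -1.0359; -0.1508 0.5280 0.2668; -1.0359 0.2668 2.3973]  S=[1.1969 0.2060; 0.2060 0.9793]  K=[0.7639 -0.0296; -0.0644 0.4768; -0.5326 -0.3043]  nu=[0.4935, -4.0462]  x^+=[3.2911, -1.2675, -1.4412]  P^+=[0.3729 -0.1535 -0.5131; -0.1535 0.3131 0.4161; -0.5131 0.4161 1.9004]

innov = [0.4935, -4.0462]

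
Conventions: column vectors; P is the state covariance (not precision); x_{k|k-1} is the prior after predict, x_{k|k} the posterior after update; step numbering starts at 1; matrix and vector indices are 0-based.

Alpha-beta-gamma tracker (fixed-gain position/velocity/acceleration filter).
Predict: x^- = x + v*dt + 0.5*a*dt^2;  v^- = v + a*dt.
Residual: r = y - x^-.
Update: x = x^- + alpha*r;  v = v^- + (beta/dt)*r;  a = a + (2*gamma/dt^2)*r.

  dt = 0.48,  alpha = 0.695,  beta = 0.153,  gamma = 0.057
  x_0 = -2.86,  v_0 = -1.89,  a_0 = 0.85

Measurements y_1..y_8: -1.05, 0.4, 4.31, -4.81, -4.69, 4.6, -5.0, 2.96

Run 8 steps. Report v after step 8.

step 1: x_pred=-3.6693  r=2.6193  x^+=-1.8489  v^+=-0.6471  a^+=2.1460
step 2: x_pred=-1.9123  r=2.3123  x^+=-0.3052  v^+=1.1200  a^+=3.2901
step 3: x_pred=0.6114  r=3.6986  x^+=3.1819  v^+=3.8782  a^+=5.1201
step 4: x_pred=5.6333  r=-10.4433  x^+=-1.6248  v^+=3.0071  a^+=-0.0471
step 5: x_pred=-0.1868  r=-4.5032  x^+=-3.3165  v^+=1.5491  a^+=-2.2752
step 6: x_pred=-2.8351  r=7.4351  x^+=2.3323  v^+=2.8269  a^+=1.4036
step 7: x_pred=3.8509  r=-8.8509  x^+=-2.3005  v^+=0.6794  a^+=-2.9758
step 8: x_pred=-2.3172  r=5.2772  x^+=1.3505  v^+=0.9331  a^+=-0.3647

v_post = 0.9331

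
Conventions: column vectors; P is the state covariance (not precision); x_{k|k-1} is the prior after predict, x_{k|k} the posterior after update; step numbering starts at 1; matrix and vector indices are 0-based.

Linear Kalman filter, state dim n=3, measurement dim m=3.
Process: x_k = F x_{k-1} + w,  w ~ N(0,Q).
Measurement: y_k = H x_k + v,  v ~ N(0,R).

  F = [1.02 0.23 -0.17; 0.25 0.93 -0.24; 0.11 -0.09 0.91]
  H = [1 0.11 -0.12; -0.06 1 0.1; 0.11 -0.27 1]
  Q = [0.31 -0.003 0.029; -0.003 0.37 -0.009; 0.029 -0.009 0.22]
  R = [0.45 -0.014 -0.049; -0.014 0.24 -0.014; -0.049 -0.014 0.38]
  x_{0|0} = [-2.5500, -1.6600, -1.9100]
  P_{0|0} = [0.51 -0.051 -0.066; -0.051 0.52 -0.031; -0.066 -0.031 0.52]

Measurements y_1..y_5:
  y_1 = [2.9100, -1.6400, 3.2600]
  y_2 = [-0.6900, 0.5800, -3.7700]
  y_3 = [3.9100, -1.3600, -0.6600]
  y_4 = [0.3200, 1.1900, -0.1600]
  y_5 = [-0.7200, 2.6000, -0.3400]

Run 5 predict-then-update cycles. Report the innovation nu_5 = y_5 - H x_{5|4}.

step 1: x^-=[-2.6581, -1.7229, -1.8692]  P^-=[0.8845 0.2338 -0.0686; 0.2338 0.8796 -0.1963; -0.0686 -0.1963 0.6539]  S=[1.4277 0.2681 -0.2122; 0.2681 1.0629 -0.3501; -0.2122 -0.3501 1.1857]  K=[0.6519 0.0310 0.0968; 0.0934 0.7361 -0.1101; -0.0450 0.0927 0.6091]  nu=[5.5333, 0.1103, 4.9564]  x^+=[1.4324, -1.6706, 0.9110]  P^+=[0.2837 0.0162 -0.0224; 0.0162 0.1789 -0.0102; -0.0224 -0.0102 0.2321]
step 2: x^-=[0.9219, -1.4142, 1.1369]  P^-=[0.6375 0.1420 -0.0025; 0.1420 0.5706 -0.0789; -0.0025 -0.0789 0.4139]  S=[1.1343 0.1550 -0.0959; 0.1550 0.7843 -0.1896; -0.0959 -0.1896 0.8769]  K=[0.5791 0.0432 0.1060; 0.0899 0.6662 -0.0940; -0.0214 0.0801 0.5110]  nu=[-1.3199, 1.9358, -5.3902]  x^+=[-0.3303, 0.2633, -1.4341]  P^+=[0.2515 0.0170 -0.0118; 0.0170 0.1617 -0.0077; -0.0118 -0.0077 0.1933]
step 3: x^-=[-0.0325, 0.5065, -1.3651]  P^-=[0.5985 0.1258 0.0104; 0.1258 0.5495 -0.0655; 0.0104 -0.0655 0.3830]  S=[1.0876 0.1391 -0.0769; 0.1391 0.7672 -0.1764; -0.0769 -0.1764 0.8405]  K=[0.5644 0.0416 0.1107; 0.0874 0.6611 -0.0913; -0.0146 0.0798 0.4935]  nu=[3.7230, -1.7320, 0.8454]  x^+=[2.0903, -0.3901, -1.1406]  P^+=[0.2451 0.0161 -0.0088; 0.0161 0.1603 -0.0067; -0.0088 -0.0067 0.1863]
step 4: x^-=[2.2363, 0.4336, -0.7729]  P^-=[0.5900 0.1216 0.0138; 0.1216 0.5463 -0.0627; 0.0138 -0.0627 0.3776]  S=[1.0772 0.1352 -0.0723; 0.1352 0.7649 -0.1739; -0.0723 -0.1739 0.8342]  K=[0.5611 0.0408 0.1121; 0.0866 0.6605 -0.0907; -0.0128 0.0801 0.4903]  nu=[-2.0567, 0.9679, 0.4840]  x^+=[1.1761, 0.8509, -0.4317]  P^+=[0.2437 0.0158 -0.0080; 0.0158 0.1602 -0.0064; -0.0080 -0.0064 0.1850]
step 5: x^-=[1.4687, 1.1889, -0.3401]  P^-=[0.5881 0.1205 0.0146; 0.1205 0.5456 -0.0620; 0.0146 -0.0620 0.3766]  S=[1.0747 0.1343 -0.0712; 0.1343 0.7644 -0.1734; -0.0712 -0.1734 0.8330]  K=[0.5603 0.0405 0.1125; 0.0864 0.6604 -0.0905; -0.0124 0.0802 0.4897]  nu=[-2.3603, 1.5332, 0.1595]  x^+=[0.2264, 1.9831, -0.1098]  P^+=[0.2434 0.0157 -0.0078; 0.0157 0.1601 -0.0064; -0.0078 -0.0064 0.1847]

innov = [-2.3603, 1.5332, 0.1595]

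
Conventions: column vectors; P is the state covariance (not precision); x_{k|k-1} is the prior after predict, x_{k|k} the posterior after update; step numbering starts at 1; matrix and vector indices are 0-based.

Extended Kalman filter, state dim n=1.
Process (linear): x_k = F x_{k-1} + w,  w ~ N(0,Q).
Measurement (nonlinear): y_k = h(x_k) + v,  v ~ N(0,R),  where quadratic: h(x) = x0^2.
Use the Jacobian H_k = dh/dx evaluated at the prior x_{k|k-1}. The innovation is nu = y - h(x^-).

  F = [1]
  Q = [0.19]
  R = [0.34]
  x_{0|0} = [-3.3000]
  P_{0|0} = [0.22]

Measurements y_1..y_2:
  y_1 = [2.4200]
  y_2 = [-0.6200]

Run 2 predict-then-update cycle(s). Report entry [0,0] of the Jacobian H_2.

step 1: x^-=[-3.3000]  P^-=[0.4100]  H_jac=[-6.6000]  S=[18.1996]  K=[-0.1487]  nu=[-8.4700]  x^+=[-2.0406]  P^+=[0.0077]
step 2: x^-=[-2.0406]  P^-=[0.1977]  H_jac=[-4.0813]  S=[3.6324]  K=[-0.2221]  nu=[-4.7842]  x^+=[-0.9781]  P^+=[0.0185]

H_jac[0,0] = -4.0813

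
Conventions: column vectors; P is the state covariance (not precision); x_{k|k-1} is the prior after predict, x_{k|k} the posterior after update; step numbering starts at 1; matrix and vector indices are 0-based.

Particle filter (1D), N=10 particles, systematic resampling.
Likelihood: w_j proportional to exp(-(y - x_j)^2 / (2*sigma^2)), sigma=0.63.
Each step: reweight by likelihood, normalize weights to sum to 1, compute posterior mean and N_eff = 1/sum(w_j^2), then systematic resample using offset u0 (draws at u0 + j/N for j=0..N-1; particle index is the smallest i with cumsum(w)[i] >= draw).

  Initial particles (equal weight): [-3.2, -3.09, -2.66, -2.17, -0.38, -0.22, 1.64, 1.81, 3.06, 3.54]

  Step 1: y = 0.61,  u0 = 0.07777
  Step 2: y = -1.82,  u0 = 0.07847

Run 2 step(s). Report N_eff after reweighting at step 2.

step 1: w=[0.0000, 0.0000, 0.0000, 0.0001, 0.2558, 0.3692, 0.2311, 0.1433, 0.0005, 0.0000]  mean=0.4613  Neff=3.6269  idx=[4, 4, 5, 5, 5, 5, 6, 6, 7, 7]
step 2: w=[0.2400, 0.2400, 0.1300, 0.1300, 0.1300, 0.1300, 0.0000, 0.0000, 0.0000, 0.0000]  mean=-0.2968  Neff=5.4711  idx=[0, 0, 1, 1, 1, 2, 3, 4, 5, 5]

N_eff = 5.4711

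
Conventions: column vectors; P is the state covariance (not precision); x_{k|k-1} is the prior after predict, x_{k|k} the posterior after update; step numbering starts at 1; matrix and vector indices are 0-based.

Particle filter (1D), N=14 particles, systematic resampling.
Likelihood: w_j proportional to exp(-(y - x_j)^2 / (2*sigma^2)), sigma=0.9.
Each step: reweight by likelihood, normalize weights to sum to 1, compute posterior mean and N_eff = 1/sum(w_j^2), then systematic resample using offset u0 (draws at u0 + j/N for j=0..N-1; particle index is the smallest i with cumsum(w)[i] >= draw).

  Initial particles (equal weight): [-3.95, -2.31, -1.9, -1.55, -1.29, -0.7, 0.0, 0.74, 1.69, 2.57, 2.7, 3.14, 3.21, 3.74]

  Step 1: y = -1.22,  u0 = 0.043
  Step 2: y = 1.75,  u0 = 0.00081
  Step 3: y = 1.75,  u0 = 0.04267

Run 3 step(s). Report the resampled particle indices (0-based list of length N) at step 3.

resampled_idx = [3, 3, 4, 5, 6, 7, 8, 8, 9, 10, 11, 12, 12, 13]

step 1: w=[0.0022, 0.1063, 0.1664, 0.2069, 0.2207, 0.1873, 0.0883, 0.0207, 0.0012, 0.0000, 0.0000, 0.0000, 0.0000, 0.0000]  mean=-1.2895  Neff=5.7536  idx=[1, 2, 2, 2, 3, 3, 3, 4, 4, 4, 5, 5, 6, 6]
step 2: w=[0.0001, 0.0007, 0.0007, 0.0007, 0.0033, 0.0033, 0.0033, 0.0091, 0.0091, 0.0091, 0.0673, 0.0673, 0.4130, 0.4130]  mean=-0.1491  Neff=2.8535  idx=[1, 10, 11, 12, 12, 12, 12, 12, 12, 13, 13, 13, 13, 13]
step 3: w=[0.0002, 0.0144, 0.0144, 0.0883, 0.0883, 0.0883, 0.0883, 0.0883, 0.0883, 0.0883, 0.0883, 0.0883, 0.0883, 0.0883]  mean=-0.0204  Neff=11.6088  idx=[3, 3, 4, 5, 6, 7, 8, 8, 9, 10, 11, 12, 12, 13]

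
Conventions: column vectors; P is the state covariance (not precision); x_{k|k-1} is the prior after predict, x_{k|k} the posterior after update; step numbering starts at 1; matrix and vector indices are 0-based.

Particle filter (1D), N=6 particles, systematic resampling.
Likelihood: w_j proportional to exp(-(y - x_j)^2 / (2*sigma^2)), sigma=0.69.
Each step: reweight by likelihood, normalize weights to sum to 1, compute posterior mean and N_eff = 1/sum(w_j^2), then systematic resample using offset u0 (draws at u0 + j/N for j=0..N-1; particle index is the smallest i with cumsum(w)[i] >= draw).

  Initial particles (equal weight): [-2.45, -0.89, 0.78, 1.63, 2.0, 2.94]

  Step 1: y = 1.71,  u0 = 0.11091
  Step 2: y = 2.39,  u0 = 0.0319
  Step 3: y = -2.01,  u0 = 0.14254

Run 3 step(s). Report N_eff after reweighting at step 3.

step 1: w=[0.0000, 0.0003, 0.1602, 0.3946, 0.3637, 0.0811]  mean=1.7338  Neff=3.1223  idx=[2, 3, 3, 4, 4, 5]
step 2: w=[0.0183, 0.1519, 0.1519, 0.2375, 0.2375, 0.2028]  mean=2.0559  Neff=4.9887  idx=[1, 2, 3, 3, 4, 5]
step 3: w=[0.4644, 0.4644, 0.0238, 0.0238, 0.0238, 0.0000]  mean=1.6564  Neff=2.3098  idx=[0, 0, 1, 1, 1, 3]

N_eff = 2.3098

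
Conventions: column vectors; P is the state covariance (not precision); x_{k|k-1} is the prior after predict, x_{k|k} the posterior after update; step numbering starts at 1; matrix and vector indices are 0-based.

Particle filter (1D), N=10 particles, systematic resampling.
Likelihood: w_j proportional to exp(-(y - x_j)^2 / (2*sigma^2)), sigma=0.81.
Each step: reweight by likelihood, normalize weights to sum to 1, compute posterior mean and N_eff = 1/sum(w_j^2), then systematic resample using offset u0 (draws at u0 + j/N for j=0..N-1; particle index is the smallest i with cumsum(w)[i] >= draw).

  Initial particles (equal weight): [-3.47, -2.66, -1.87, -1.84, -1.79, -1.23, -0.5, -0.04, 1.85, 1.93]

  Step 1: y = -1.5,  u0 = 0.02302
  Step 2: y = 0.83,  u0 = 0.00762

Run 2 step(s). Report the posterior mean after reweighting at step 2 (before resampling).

step 1: w=[0.0109, 0.0751, 0.1887, 0.1918, 0.1964, 0.1981, 0.0977, 0.0413, 0.0000, 0.0000]  mean=-1.5888  Neff=5.9806  idx=[1, 2, 2, 3, 3, 4, 4, 5, 5, 6]
step 2: w=[0.0003, 0.0106, 0.0106, 0.0119, 0.0119, 0.0146, 0.0146, 0.1077, 0.1077, 0.7101]  mean=-0.7565  Neff=1.8928  idx=[1, 7, 8, 9, 9, 9, 9, 9, 9, 9]

post_mean = -0.7565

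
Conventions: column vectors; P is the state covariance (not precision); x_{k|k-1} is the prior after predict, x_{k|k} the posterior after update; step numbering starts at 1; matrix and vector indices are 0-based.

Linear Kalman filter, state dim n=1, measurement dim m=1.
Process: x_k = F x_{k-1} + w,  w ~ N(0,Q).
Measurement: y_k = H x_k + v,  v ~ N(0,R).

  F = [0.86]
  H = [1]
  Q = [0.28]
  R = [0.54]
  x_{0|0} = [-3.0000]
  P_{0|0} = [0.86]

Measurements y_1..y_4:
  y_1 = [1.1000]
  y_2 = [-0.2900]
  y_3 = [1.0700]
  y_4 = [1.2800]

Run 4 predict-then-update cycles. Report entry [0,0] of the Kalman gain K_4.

step 1: x^-=[-2.5800]  P^-=[0.9161]  S=[1.4561]  K=[0.6291]  nu=[3.6800]  x^+=[-0.2648]  P^+=[0.3397]
step 2: x^-=[-0.2277]  P^-=[0.5313]  S=[1.0713]  K=[0.4959]  nu=[-0.0623]  x^+=[-0.2586]  P^+=[0.2678]
step 3: x^-=[-0.2224]  P^-=[0.4781]  S=[1.0181]  K=[0.4696]  nu=[1.2924]  x^+=[0.3845]  P^+=[0.2536]
step 4: x^-=[0.3307]  P^-=[0.4675]  S=[1.0075]  K=[0.4640]  nu=[0.9493]  x^+=[0.7712]  P^+=[0.2506]

K[0,0] = 0.4640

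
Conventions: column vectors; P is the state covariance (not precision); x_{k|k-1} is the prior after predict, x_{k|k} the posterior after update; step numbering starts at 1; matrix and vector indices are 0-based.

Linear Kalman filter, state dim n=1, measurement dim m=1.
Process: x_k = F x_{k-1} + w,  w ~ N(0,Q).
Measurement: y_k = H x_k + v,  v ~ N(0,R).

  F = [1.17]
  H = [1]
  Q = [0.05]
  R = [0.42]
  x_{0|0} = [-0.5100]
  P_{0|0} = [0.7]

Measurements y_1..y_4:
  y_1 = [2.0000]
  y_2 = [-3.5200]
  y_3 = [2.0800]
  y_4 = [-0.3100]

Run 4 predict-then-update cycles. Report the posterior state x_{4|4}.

x_post = [0.0140]

step 1: x^-=[-0.5967]  P^-=[1.0082]  S=[1.4282]  K=[0.7059]  nu=[2.5967]  x^+=[1.2364]  P^+=[0.2965]
step 2: x^-=[1.4466]  P^-=[0.4559]  S=[0.8759]  K=[0.5205]  nu=[-4.9666]  x^+=[-1.1384]  P^+=[0.2186]
step 3: x^-=[-1.3319]  P^-=[0.3492]  S=[0.7692]  K=[0.4540]  nu=[3.4119]  x^+=[0.2171]  P^+=[0.1907]
step 4: x^-=[0.2540]  P^-=[0.3110]  S=[0.7310]  K=[0.4255]  nu=[-0.5640]  x^+=[0.0140]  P^+=[0.1787]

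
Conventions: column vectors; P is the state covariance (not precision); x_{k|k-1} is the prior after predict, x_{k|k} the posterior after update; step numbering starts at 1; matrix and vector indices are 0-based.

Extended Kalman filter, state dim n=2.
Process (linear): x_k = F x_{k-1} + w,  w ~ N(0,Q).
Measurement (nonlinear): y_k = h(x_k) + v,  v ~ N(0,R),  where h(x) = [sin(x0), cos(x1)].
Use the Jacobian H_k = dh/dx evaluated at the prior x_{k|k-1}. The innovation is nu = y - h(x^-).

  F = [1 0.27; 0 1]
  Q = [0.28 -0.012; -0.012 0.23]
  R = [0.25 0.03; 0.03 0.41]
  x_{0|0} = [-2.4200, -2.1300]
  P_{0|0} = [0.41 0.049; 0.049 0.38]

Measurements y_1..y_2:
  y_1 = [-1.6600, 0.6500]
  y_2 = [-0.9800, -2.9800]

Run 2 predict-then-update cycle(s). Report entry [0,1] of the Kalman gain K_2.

K[0,1] = 0.0708

step 1: x^-=[-2.9951, -2.1300]  P^-=[0.7442 0.1396; 0.1396 0.6100]  H_jac=[-0.9893 0.0000; 0.0000 0.8477]  S=[0.9783 -0.0871; -0.0871 0.8483]  K=[-0.7469 0.0628; -0.0877 0.6005]  nu=[-1.5140, 1.1805]  x^+=[-1.7901, -1.2883]  P^+=[0.1868 0.0040; 0.0040 0.2874]
step 2: x^-=[-2.1379, -1.2883]  P^-=[0.4899 0.0695; 0.0695 0.5174]  H_jac=[-0.5372 0.0000; 0.0000 0.9603]  S=[0.3914 -0.0059; -0.0059 0.8871]  K=[-0.6714 0.0708; -0.0871 0.5595]  nu=[-0.1365, -3.2588]  x^+=[-2.2771, -3.0996]  P^+=[0.3085 0.0093; 0.0093 0.2361]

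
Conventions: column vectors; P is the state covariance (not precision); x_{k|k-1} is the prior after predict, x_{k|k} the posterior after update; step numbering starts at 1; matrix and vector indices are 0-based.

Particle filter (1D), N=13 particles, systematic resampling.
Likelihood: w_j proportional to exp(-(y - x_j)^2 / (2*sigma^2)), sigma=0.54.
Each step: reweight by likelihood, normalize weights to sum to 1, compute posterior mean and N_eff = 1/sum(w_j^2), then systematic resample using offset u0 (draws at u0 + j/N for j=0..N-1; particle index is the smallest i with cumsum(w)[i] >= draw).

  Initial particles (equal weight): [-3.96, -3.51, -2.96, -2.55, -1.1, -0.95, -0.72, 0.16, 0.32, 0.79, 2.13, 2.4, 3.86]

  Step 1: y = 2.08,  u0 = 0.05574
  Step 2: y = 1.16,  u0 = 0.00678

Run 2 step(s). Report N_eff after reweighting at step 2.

step 1: w=[0.0000, 0.0000, 0.0000, 0.0000, 0.0000, 0.0000, 0.0000, 0.0009, 0.0026, 0.0303, 0.5231, 0.4408, 0.0023]  mean=2.2058  Neff=2.1329  idx=[10, 10, 10, 10, 10, 10, 10, 11, 11, 11, 11, 11, 11]
step 2: w=[0.1092, 0.1092, 0.1092, 0.1092, 0.1092, 0.1092, 0.1092, 0.0393, 0.0393, 0.0393, 0.0393, 0.0393, 0.0393]  mean=2.1936  Neff=10.7837  idx=[0, 0, 1, 2, 2, 3, 4, 4, 5, 6, 7, 9, 11]

N_eff = 10.7837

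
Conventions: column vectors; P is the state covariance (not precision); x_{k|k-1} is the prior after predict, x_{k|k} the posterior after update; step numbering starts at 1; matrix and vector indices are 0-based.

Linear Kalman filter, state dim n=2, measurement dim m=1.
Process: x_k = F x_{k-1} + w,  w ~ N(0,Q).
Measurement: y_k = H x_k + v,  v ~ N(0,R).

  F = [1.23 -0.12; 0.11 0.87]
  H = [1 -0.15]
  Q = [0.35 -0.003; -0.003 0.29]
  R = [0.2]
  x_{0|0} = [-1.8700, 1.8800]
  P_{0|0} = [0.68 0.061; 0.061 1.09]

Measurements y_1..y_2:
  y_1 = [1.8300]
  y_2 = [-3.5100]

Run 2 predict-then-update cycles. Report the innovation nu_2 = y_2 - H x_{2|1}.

step 1: x^-=[-2.5257, 1.4299]  P^-=[1.3765 0.0397; 0.0397 1.1349]  S=[1.5901]  K=[0.8619; -0.0821]  nu=[4.5702]  x^+=[1.4134, 1.0547]  P^+=[0.1952 0.1522; 0.1522 1.1242]
step 2: x^-=[1.6119, 1.0730]  P^-=[0.6166 0.0669; 0.0669 1.1724]  S=[0.8229]  K=[0.7371; -0.1324]  nu=[-4.9609]  x^+=[-2.0448, 1.7298]  P^+=[0.1695 0.1472; 0.1472 1.1580]

innov = [-4.9609]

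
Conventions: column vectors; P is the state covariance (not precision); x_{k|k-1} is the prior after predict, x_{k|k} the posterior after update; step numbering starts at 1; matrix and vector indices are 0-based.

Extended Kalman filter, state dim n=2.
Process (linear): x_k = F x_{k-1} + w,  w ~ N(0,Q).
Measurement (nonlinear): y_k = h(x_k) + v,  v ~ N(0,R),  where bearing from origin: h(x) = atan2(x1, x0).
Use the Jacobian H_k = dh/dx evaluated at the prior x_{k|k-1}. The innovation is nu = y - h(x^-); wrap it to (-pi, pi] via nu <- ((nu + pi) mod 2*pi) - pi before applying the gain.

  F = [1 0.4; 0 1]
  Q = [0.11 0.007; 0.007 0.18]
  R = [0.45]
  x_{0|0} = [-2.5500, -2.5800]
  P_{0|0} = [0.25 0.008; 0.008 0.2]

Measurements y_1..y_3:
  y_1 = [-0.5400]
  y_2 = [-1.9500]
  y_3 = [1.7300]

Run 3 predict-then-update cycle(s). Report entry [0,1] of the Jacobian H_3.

H_jac[0,1] = -0.1393

step 1: x^-=[-3.5820, -2.5800]  P^-=[0.3984 0.0950; 0.0950 0.3800]  H_jac=[0.1324 -0.1838]  S=[0.4652]  K=[0.0758; -0.1231]  nu=[1.9774]  x^+=[-3.4320, -2.8234]  P^+=[0.3957 0.0993; 0.0993 0.3729]
step 2: x^-=[-4.5614, -2.8234]  P^-=[0.6449 0.2555; 0.2555 0.5529]  H_jac=[0.0981 -0.1585]  S=[0.4622]  K=[0.0493; -0.1354]  nu=[0.6373]  x^+=[-4.5300, -2.9097]  P^+=[0.6437 0.2586; 0.2586 0.5445]
step 3: x^-=[-5.6939, -2.9097]  P^-=[1.0478 0.4834; 0.4834 0.7245]  H_jac=[0.0712 -0.1393]  S=[0.4598]  K=[0.0158; -0.1446]  nu=[-1.8840]  x^+=[-5.7236, -2.6373]  P^+=[1.0476 0.4844; 0.4844 0.7149]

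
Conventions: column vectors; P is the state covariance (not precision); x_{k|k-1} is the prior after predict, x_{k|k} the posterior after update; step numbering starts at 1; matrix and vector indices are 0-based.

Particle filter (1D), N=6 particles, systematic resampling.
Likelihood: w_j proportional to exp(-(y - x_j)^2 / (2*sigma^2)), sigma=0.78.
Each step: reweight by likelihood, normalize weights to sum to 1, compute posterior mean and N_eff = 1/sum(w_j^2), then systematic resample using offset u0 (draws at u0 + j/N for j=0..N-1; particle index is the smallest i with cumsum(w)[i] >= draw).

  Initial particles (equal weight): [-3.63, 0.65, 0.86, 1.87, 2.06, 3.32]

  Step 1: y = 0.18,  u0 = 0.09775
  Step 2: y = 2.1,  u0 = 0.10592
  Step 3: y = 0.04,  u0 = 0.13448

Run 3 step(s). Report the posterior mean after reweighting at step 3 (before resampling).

step 1: w=[0.0000, 0.4998, 0.4098, 0.0573, 0.0328, 0.0002]  mean=0.8527  Neff=2.3687  idx=[1, 1, 1, 2, 2, 3]
step 2: w=[0.0864, 0.0864, 0.0864, 0.1375, 0.1375, 0.4658]  mean=1.2760  Neff=3.6082  idx=[1, 3, 4, 5, 5, 5]
step 3: w=[0.3543, 0.2768, 0.2768, 0.0307, 0.0307, 0.0307]  mean=0.8786  Neff=3.5509  idx=[0, 0, 1, 2, 2, 4]

post_mean = 0.8786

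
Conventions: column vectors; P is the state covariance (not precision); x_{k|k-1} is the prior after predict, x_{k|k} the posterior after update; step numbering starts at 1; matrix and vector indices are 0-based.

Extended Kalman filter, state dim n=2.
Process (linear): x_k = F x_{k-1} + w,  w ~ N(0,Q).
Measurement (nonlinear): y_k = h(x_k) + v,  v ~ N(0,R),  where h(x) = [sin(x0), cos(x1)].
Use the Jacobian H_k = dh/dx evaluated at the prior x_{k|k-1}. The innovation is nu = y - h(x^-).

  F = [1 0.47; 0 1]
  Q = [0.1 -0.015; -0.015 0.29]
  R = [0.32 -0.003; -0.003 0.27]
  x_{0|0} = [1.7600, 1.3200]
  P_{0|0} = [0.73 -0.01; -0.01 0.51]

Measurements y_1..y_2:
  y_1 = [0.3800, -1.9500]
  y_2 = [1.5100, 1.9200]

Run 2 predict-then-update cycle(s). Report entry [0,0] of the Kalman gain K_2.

K[0,0] = -0.5663

step 1: x^-=[2.3804, 1.3200]  P^-=[0.9333 0.2147; 0.2147 0.8000]  H_jac=[-0.7240 0.0000; 0.0000 -0.9687]  S=[0.8092 0.1476; 0.1476 1.0207]  K=[-0.8194 -0.0853; -0.0551 -0.7513]  nu=[-0.3098, -2.1982]  x^+=[2.8217, 2.9885]  P^+=[0.3618 0.0212; 0.0212 0.2092]
step 2: x^-=[4.2263, 2.9885]  P^-=[0.5280 0.1046; 0.1046 0.4992]  H_jac=[-0.4672 0.0000; 0.0000 -0.1525]  S=[0.4352 0.0044; 0.0044 0.2816]  K=[-0.5663 -0.0477; -0.1095 -0.2686]  nu=[2.3942, 2.9083]  x^+=[2.7319, 1.9451]  P^+=[0.3876 0.0733; 0.0733 0.4734]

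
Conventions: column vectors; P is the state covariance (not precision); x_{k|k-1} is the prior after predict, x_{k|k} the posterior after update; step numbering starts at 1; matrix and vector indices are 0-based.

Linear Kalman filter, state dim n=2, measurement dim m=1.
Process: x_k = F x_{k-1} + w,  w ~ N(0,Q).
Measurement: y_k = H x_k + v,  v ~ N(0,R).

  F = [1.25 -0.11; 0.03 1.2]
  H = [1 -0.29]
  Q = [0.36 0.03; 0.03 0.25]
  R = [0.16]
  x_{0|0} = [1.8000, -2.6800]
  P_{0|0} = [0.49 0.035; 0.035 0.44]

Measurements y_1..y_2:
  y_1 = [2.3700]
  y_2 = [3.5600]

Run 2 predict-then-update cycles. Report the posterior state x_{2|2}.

x_post = [2.4896, -3.5724]

step 1: x^-=[2.5448, -3.1620]  P^-=[1.1213 0.0427; 0.0427 0.8866]  S=[1.3311]  K=[0.8331; -0.1611]  nu=[-1.0918]  x^+=[1.6353, -2.9861]  P^+=[0.1975 0.2213; 0.2213 0.8520]
step 2: x^-=[2.3725, -3.5343]  P^-=[0.6180 0.2562; 0.2562 1.4930]  S=[0.7550]  K=[0.7202; -0.2342]  nu=[0.1625]  x^+=[2.4896, -3.5724]  P^+=[0.2264 0.3835; 0.3835 1.4516]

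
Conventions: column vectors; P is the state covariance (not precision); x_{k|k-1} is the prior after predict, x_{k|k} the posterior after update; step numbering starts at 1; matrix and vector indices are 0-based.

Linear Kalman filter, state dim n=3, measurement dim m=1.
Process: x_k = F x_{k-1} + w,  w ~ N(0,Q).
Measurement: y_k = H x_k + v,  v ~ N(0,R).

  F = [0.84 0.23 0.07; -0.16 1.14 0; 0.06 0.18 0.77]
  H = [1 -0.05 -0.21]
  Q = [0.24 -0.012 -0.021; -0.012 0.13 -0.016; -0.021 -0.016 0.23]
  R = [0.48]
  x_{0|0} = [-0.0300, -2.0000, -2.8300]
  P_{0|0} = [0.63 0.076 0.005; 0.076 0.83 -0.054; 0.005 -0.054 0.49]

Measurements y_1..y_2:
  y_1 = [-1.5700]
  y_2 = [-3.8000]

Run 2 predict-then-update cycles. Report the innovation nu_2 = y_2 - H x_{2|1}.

step 1: x^-=[-0.6833, -2.2752, -2.5409]  P^-=[0.7591 0.1866 0.0771; 0.1866 1.1971 0.1033; 0.0771 0.1033 0.5368]  S=[1.2169]  K=[0.6028; 0.0863; -0.0335]  nu=[-1.5340]  x^+=[-1.6080, -2.4076, -2.4894]  P^+=[0.3169 0.1233 0.1017; 0.1233 1.1880 0.1068; 0.1017 0.1068 0.5354]
step 2: x^-=[-2.0788, -2.4874, -2.4467]  P^-=[0.5921 0.3778 0.1798; 0.3778 1.6371 0.3108; 0.1798 0.3108 0.6288]  S=[0.9971]  K=[0.5370; 0.2313; 0.0323]  nu=[-2.3594]  x^+=[-3.3457, -3.0332, -2.5230]  P^+=[0.3046 0.2539 0.1625; 0.2539 1.5837 0.3034; 0.1625 0.3034 0.6277]

innov = [-2.3594]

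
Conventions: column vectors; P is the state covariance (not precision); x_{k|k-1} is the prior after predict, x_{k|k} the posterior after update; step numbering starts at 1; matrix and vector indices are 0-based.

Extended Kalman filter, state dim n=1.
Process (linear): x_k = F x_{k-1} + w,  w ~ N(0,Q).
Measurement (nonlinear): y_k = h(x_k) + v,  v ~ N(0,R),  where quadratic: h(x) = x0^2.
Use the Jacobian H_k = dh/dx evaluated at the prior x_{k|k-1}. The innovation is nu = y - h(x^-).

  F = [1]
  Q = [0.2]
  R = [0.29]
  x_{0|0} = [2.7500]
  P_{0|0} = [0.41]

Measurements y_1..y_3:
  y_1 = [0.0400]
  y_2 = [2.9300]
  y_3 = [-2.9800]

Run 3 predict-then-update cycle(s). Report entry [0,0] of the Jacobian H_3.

step 1: x^-=[2.7500]  P^-=[0.6100]  H_jac=[5.5000]  S=[18.7425]  K=[0.1790]  nu=[-7.5225]  x^+=[1.4034]  P^+=[0.0094]
step 2: x^-=[1.4034]  P^-=[0.2094]  H_jac=[2.8069]  S=[1.9401]  K=[0.3030]  nu=[0.9604]  x^+=[1.6944]  P^+=[0.0313]
step 3: x^-=[1.6944]  P^-=[0.2313]  H_jac=[3.3889]  S=[2.9464]  K=[0.2660]  nu=[-5.8511]  x^+=[0.1378]  P^+=[0.0228]

H_jac[0,0] = 3.3889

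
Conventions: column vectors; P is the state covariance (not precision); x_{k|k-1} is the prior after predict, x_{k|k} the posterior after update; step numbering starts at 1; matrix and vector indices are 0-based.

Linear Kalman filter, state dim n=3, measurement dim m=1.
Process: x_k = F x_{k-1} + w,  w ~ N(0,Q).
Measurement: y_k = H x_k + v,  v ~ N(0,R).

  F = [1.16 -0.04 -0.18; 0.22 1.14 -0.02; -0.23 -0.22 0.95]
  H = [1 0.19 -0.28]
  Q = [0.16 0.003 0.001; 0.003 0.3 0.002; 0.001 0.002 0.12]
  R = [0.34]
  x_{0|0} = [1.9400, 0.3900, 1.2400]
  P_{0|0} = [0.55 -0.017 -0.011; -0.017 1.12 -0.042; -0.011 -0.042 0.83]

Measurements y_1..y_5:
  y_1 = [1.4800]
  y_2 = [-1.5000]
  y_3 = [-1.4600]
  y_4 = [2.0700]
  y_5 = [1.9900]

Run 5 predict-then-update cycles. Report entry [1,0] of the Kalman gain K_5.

step 1: x^-=[2.0116, 0.8466, 0.6460]  P^-=[0.9343 0.0822 -0.2863; 0.0822 1.7760 -0.3652; -0.2863 -0.3652 0.9730]  S=[1.6451]  K=[0.6262; 0.3173; -0.3818]  nu=[-0.5116]  x^+=[1.6913, 0.6843, 0.8413]  P^+=[0.2893 -0.2446 0.1070; -0.2446 1.6104 -0.1660; 0.1070 -0.1660 0.7332]
step 2: x^-=[1.7831, 1.1354, 0.2597]  P^-=[0.5513 -0.2880 -0.0051; -0.2880 2.2911 -0.5121; -0.0051 -0.5121 0.8728]  S=[0.9903]  K=[0.5028; 0.2935; -0.3502]  nu=[-3.4261]  x^+=[0.0603, 0.1298, 1.4596]  P^+=[0.3009 -0.4342 0.1693; -0.4342 2.2058 -0.4103; 0.1693 -0.4103 0.7514]
step 3: x^-=[-0.1980, 0.1320, 1.3442]  P^-=[0.5564 -0.5152 0.1114; -0.5152 2.9810 -0.8559; 0.1114 -0.8559 0.9744]  S=[0.9133]  K=[0.4679; 0.3184; -0.3548]  nu=[-0.9107]  x^+=[-0.6241, -0.1579, 1.6673]  P^+=[0.3565 -0.6513 0.2630; -0.6513 2.8884 -0.7527; 0.2630 -0.7527 0.8594]
step 4: x^-=[-1.0178, -0.3507, 1.7623]  P^-=[0.6119 -0.7528 0.2441; -0.7528 3.7767 -1.3168; 0.2441 -1.3168 1.1880]  S=[0.8987]  K=[0.4457; 0.3710; -0.3769]  nu=[3.6478]  x^+=[0.6079, 1.0026, 0.3873]  P^+=[0.4334 -0.9014 0.3950; -0.9014 3.6530 -1.1911; 0.3950 -1.1911 1.0603]
step 5: x^-=[0.5954, 1.2690, 0.0075]  P^-=[0.6849 -1.0146 0.4077; -1.0146 4.6675 -1.8871; 0.4077 -1.8871 1.5107]  S=[0.8988]  K=[0.4206; 0.4457; -0.4159]  nu=[1.1556]  x^+=[1.0814, 1.7840, -0.4731]  P^+=[0.5260 -1.1831 0.5649; -1.1831 4.4889 -1.7205; 0.5649 -1.7205 1.3552]

K[1,0] = 0.4457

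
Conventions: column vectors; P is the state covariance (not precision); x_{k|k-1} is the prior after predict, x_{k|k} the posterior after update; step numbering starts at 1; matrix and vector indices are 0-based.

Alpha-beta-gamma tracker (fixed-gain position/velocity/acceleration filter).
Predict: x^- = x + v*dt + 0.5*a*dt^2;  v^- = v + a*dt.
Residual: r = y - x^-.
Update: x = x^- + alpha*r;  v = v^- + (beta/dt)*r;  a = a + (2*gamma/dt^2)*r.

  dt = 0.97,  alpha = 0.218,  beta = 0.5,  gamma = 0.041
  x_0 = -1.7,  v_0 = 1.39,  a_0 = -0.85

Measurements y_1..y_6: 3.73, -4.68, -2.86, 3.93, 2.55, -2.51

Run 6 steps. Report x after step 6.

x_post = -0.3315

step 1: x_pred=-0.7516  r=4.4816  x^+=0.2254  v^+=2.8756  a^+=-0.4594
step 2: x_pred=2.7986  r=-7.4786  x^+=1.1683  v^+=-1.4250  a^+=-1.1112
step 3: x_pred=-0.7367  r=-2.1233  x^+=-1.1996  v^+=-3.5973  a^+=-1.2962
step 4: x_pred=-5.2988  r=9.2288  x^+=-3.2869  v^+=-0.0975  a^+=-0.4919
step 5: x_pred=-3.6130  r=6.1630  x^+=-2.2694  v^+=2.6021  a^+=0.0452
step 6: x_pred=0.2758  r=-2.7858  x^+=-0.3315  v^+=1.2099  a^+=-0.1976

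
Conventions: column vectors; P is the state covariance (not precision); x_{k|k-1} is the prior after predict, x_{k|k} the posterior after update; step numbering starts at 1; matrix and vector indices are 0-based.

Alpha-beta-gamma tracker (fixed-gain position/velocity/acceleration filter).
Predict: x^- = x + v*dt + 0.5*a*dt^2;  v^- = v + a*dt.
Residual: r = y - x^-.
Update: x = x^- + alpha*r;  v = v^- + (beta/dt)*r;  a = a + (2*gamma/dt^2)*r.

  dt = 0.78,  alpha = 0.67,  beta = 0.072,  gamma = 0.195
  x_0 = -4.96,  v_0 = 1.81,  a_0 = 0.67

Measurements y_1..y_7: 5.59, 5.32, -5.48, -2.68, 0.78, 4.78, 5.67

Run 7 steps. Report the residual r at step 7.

step 1: x_pred=-3.3444  r=8.9344  x^+=2.6417  v^+=3.1573  a^+=6.3972
step 2: x_pred=7.0504  r=-1.7304  x^+=5.8910  v^+=7.9874  a^+=5.2880
step 3: x_pred=13.7298  r=-19.2098  x^+=0.8592  v^+=10.3388  a^+=-7.0260
step 4: x_pred=6.7862  r=-9.4662  x^+=0.4438  v^+=3.9847  a^+=-13.0941
step 5: x_pred=-0.4313  r=1.2113  x^+=0.3803  v^+=-6.1169  a^+=-12.3176
step 6: x_pred=-8.1379  r=12.9179  x^+=0.5171  v^+=-14.5321  a^+=-4.0369
step 7: x_pred=-12.0460  r=17.7160  x^+=-0.1763  v^+=-16.0456  a^+=7.3195

resid = 17.7160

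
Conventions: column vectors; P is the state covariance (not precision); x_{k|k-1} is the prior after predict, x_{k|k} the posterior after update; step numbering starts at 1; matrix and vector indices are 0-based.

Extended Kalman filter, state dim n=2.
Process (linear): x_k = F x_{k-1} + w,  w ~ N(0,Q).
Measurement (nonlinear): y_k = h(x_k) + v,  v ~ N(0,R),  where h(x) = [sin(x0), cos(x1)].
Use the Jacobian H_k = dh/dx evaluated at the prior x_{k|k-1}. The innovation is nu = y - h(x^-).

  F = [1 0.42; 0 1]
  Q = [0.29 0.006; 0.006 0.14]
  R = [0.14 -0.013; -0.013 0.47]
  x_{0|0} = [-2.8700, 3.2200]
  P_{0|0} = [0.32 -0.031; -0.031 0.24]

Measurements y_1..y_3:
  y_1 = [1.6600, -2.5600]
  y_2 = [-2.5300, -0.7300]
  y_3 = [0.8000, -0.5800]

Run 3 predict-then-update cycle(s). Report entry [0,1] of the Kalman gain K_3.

step 1: x^-=[-1.5176, 3.2200]  P^-=[0.6263 0.0758; 0.0758 0.3800]  H_jac=[0.0532 0.0000; 0.0000 0.0783]  S=[0.1418 -0.0127; -0.0127 0.4723]  K=[0.2366 0.0189; 0.0341 0.0639]  nu=[2.6586, -1.5631]  x^+=[-0.9182, 3.2109]  P^+=[0.6183 0.0743; 0.0743 0.3780]
step 2: x^-=[0.4304, 3.2109]  P^-=[1.0374 0.2390; 0.2390 0.5180]  H_jac=[0.9088 0.0000; 0.0000 0.0692]  S=[0.9968 0.0020; 0.0020 0.4725]  K=[0.9457 0.0309; 0.2178 0.0749]  nu=[-2.9472, 0.2676]  x^+=[-2.3486, 2.5891]  P^+=[0.1452 0.0325; 0.0325 0.4680]
step 3: x^-=[-1.2612, 2.5891]  P^-=[0.5451 0.2350; 0.2350 0.6080]  H_jac=[0.3047 0.0000; 0.0000 -0.5248]  S=[0.1906 -0.0506; -0.0506 0.6375]  K=[0.8376 -0.1270; 0.2481 -0.4809]  nu=[1.7525, 0.2712]  x^+=[0.1722, 2.8934]  P^+=[0.3903 0.1345; 0.1345 0.4368]

K[0,1] = -0.1270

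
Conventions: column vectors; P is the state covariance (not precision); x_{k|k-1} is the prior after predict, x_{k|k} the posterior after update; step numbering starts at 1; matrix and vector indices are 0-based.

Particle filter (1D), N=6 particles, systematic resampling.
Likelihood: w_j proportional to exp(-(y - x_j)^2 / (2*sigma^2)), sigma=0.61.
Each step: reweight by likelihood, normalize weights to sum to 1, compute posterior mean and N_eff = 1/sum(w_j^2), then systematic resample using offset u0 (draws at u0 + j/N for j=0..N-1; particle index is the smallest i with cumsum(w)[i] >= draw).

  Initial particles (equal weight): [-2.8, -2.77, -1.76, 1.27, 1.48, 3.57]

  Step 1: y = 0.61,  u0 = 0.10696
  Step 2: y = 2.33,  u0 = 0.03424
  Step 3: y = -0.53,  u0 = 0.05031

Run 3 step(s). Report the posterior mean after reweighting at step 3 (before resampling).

post_mean = 1.3234

step 1: w=[0.0000, 0.0000, 0.0006, 0.6059, 0.3935, 0.0000]  mean=1.3509  Neff=1.9158  idx=[3, 3, 3, 4, 4, 4]
step 2: w=[0.1228, 0.1228, 0.1228, 0.2105, 0.2105, 0.2105]  mean=1.4026  Neff=5.6114  idx=[0, 1, 2, 3, 4, 5]
step 3: w=[0.2485, 0.2485, 0.2485, 0.0848, 0.0848, 0.0848]  mean=1.3234  Neff=4.8340  idx=[0, 0, 1, 2, 2, 4]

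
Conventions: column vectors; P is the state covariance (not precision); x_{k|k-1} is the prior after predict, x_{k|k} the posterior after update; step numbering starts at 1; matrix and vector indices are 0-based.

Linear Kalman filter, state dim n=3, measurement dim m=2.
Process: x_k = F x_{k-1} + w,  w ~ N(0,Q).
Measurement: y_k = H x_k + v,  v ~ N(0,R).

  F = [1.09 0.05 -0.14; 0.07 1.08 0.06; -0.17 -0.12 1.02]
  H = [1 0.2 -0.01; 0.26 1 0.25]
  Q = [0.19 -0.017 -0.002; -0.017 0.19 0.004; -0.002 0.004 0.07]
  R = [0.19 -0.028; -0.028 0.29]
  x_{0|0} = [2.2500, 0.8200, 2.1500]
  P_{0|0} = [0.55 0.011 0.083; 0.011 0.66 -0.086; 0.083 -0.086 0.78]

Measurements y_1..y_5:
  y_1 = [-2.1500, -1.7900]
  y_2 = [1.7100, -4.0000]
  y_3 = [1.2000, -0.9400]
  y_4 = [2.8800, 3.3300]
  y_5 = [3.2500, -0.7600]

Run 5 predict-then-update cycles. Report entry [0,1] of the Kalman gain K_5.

K[0,1] = -0.0430

step 1: x^-=[2.1925, 1.1721, 1.7121]  P^-=[0.8375 0.0844 -0.1324; 0.0844 0.9565 -0.1315; -0.1324 -0.1315 0.8996]  S=[1.1027 0.4296; 0.4296 1.3203]  K=[0.7977 -0.0558; -0.0318 0.7266; -0.1940 0.1078]  nu=[-4.5598, -3.9602]  x^+=[-1.2239, -1.5601, 2.1699]  P^+=[0.1699 -0.0839 0.0047; -0.0839 0.2783 -0.1797; 0.0047 -0.1797 0.8607]
step 2: x^-=[-1.7158, -1.6404, 2.6086]  P^-=[0.4014 -0.0683 -0.1533; -0.0683 0.4826 -0.1617; -0.1533 -0.1617 1.0134]  S=[0.5872 0.0541; 0.0541 0.7268]  K=[0.6678 -0.0528; -0.0031 0.5842; -0.3423 0.0967]  nu=[3.7800, -2.5657]  x^+=[0.9441, -3.1508, 1.0666]  P^+=[0.1413 -0.0658 -0.0198; -0.0658 0.2348 -0.1926; -0.0198 -0.1926 0.9414]
step 3: x^-=[0.7222, -3.2728, 1.3055]  P^-=[0.3785 -0.0517 -0.1904; -0.0517 0.4328 -0.1698; -0.1904 -0.1698 1.1082]  S=[0.5697 0.0459; 0.0459 0.6811]  K=[0.6532 -0.0454; 0.0197 0.5521; -0.4224 0.1132]  nu=[1.1454, 1.8187]  x^+=[1.3879, -2.2463, 1.0276]  P^+=[0.1367 -0.0585 -0.0340; -0.0585 0.2240 -0.1970; -0.0340 -0.1970 1.0022]
step 4: x^-=[1.2566, -2.2671, 1.0818]  P^-=[0.3794 -0.0446 -0.2156; -0.0446 0.4209 -0.1718; -0.2156 -0.1718 1.1775]  S=[0.5735 0.0447; 0.0447 0.6730]  K=[0.6531 -0.0432; 0.0297 0.5424; -0.4665 0.1298]  nu=[2.0876, 5.0000]  x^+=[2.4040, 0.5066, 0.7569]  P^+=[0.1360 -0.0558 -0.0418; -0.0558 0.2210 -0.2001; -0.0418 -0.2001 1.0468]
step 5: x^-=[2.5397, 0.7609, 0.3025]  P^-=[0.3822 -0.0420 -0.2313; -0.0420 0.4175 -0.1731; -0.2313 -0.1731 1.2274]  S=[0.5775 0.0435; 0.0435 0.6716]  K=[0.6545 -0.0430; 0.0343 0.5387; -0.4923 0.1416]  nu=[0.5612, -2.2568]  x^+=[3.0040, -0.4357, -0.2932]  P^+=[0.1360 -0.0547 -0.0461; -0.0547 0.2203 -0.2032; -0.0461 -0.2032 1.0800]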